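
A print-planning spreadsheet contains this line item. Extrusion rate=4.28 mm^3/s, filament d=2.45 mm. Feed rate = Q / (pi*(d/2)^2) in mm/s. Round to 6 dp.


A = pi*(2.45/2)^2 = 4.714352
v = 4.28 / 4.714352 = 0.907866 mm/s


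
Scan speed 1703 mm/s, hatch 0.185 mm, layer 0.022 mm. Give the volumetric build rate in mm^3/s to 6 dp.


Rate = 1703 * 0.185 * 0.022 = 6.93121 mm^3/s


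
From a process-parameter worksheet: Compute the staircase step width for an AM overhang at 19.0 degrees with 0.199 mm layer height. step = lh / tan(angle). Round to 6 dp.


step = 0.199 / tan(19.0) = 0.577938 mm


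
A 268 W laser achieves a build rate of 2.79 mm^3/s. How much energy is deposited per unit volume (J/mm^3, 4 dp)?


SE = 268 / 2.79 = 96.0573 J/mm^3


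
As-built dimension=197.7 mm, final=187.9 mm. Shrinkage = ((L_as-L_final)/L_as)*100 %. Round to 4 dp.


Shrinkage = ((197.7-187.9)/197.7)*100 = 4.957 %


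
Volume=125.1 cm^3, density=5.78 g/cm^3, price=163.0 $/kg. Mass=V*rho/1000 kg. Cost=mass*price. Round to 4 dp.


Mass = 125.1*5.78/1000 = 0.723078 kg
Cost = 0.723078 * 163.0 = 117.8617 $


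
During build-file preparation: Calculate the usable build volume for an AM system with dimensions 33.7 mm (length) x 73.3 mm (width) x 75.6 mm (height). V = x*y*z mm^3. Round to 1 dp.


V = 33.7 * 73.3 * 75.6 = 186747.9 mm^3


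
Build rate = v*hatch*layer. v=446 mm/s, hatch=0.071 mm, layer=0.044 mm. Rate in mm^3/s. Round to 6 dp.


Rate = 446 * 0.071 * 0.044 = 1.393304 mm^3/s


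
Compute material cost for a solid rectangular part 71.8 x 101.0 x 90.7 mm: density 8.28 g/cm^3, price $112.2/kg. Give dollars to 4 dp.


V = 71.8 * 101.0 * 90.7 = 657738.26 mm^3 = 657.73826 cm^3
Mass = 657.73826 * 8.28 / 1000 = 5.44607279 kg
Cost = 5.44607279 * 112.2 = 611.0494 $


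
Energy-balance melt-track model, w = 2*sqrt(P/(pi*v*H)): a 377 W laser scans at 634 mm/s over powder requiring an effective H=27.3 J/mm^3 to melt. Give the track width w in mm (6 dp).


w = 2*sqrt(377/(pi*634*27.3)) = 0.166533 mm


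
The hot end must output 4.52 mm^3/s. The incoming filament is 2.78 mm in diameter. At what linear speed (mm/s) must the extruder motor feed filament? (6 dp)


A = pi*(2.78/2)^2 = 6.069871
v = 4.52 / 6.069871 = 0.744662 mm/s


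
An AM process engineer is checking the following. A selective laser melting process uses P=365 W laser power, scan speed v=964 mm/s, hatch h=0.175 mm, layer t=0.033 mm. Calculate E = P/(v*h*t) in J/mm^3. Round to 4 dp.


E = 365 / (964*0.175*0.033) = 65.5638 J/mm^3


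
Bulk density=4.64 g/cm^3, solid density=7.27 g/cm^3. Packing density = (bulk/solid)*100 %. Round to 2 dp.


Packing = (4.64/7.27)*100 = 63.82 %


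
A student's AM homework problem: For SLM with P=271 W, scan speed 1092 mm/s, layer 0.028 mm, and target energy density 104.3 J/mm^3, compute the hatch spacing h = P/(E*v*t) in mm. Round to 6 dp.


h = 271 / (104.3*1092*0.028) = 0.084978 mm


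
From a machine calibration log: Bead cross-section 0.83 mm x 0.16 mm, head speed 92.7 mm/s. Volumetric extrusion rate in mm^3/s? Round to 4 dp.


Rate = 0.83 * 0.16 * 92.7 = 12.3106 mm^3/s


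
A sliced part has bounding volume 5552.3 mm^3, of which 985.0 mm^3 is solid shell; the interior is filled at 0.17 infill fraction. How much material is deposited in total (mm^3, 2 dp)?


V_infill = (5552.3 - 985.0) * 0.17 = 776.44
V_total = 985.0 + 776.44 = 1761.44 mm^3


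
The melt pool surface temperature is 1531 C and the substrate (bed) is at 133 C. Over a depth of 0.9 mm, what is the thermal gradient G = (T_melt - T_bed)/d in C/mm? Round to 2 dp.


G = (1531-133)/0.9 = 1553.33 C/mm


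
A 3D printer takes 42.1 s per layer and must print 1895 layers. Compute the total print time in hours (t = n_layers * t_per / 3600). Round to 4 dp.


t = 1895 * 42.1 / 3600 = 22.161 hrs


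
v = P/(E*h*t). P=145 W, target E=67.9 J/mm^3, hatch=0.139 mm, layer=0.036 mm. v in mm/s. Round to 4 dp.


v = 145 / (67.9*0.139*0.036) = 426.7573 mm/s


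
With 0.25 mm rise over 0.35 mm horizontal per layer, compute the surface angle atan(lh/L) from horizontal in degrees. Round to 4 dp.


angle = atan(0.25/0.35) = 35.5377 degrees


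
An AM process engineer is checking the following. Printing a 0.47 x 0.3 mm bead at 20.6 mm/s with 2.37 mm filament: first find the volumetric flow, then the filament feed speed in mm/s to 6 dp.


Q = 0.47 * 0.3 * 20.6 = 2.9046 mm^3/s
A_fil = pi*(2.37/2)^2 = 4.41150294 mm^2
v_feed = 2.9046 / 4.41150294 = 0.658415 mm/s


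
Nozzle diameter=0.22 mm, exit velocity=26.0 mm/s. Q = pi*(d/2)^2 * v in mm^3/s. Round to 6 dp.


A = pi*(0.22/2)^2 = 0.03801327 mm^2
Q = 0.03801327 * 26.0 = 0.988345 mm^3/s


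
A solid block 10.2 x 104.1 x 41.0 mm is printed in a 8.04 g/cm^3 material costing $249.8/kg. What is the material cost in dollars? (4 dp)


V = 10.2 * 104.1 * 41.0 = 43534.62 mm^3 = 43.53462 cm^3
Mass = 43.53462 * 8.04 / 1000 = 0.35001834 kg
Cost = 0.35001834 * 249.8 = 87.4346 $


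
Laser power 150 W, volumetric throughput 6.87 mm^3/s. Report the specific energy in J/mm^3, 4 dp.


SE = 150 / 6.87 = 21.8341 J/mm^3


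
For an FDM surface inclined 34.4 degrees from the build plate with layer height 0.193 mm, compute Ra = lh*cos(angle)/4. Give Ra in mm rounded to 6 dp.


Ra = 0.193 * cos(34.4) / 4 = 0.039812 mm


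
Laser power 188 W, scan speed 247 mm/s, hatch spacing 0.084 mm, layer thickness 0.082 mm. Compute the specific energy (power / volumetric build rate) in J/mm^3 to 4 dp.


Build rate = 247 * 0.084 * 0.082 = 1.701336 mm^3/s
SE = 188 / 1.701336 = 110.5014 J/mm^3


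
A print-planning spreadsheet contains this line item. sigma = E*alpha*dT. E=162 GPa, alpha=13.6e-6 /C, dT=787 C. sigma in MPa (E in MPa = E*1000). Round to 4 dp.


sigma = 162*1000 * 13.6e-6 * 787 = 1733.9184 MPa


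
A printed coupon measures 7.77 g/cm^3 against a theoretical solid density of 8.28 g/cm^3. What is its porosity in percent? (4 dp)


Porosity = (1-7.77/8.28)*100 = 6.1594 %


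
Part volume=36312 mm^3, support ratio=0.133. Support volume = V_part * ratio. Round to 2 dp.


V_support = 36312 * 0.133 = 4829.5 mm^3


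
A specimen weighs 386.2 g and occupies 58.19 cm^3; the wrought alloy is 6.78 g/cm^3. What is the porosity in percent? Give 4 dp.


rho_part = 386.2 / 58.19 = 6.63687919 g/cm^3
Porosity = (1 - 6.63687919/6.78)*100 = 2.1109 %


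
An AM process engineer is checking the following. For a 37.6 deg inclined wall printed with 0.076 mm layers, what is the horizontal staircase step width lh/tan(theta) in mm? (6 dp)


step = 0.076 / tan(37.6) = 0.098688 mm


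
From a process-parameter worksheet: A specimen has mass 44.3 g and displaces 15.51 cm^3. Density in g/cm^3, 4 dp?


rho = 44.3 / 15.51 = 2.8562 g/cm^3


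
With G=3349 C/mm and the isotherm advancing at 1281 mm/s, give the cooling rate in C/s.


CR = 3349 * 1281 = 4290069 C/s


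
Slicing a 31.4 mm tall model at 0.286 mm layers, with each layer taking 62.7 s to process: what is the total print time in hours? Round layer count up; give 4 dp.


Layers = ceil(31.4/0.286) = 110
t = 110 * 62.7 / 3600 = 1.9158 hrs


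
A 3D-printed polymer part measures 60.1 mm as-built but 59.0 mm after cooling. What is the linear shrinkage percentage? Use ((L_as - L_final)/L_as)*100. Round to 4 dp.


Shrinkage = ((60.1-59.0)/60.1)*100 = 1.8303 %


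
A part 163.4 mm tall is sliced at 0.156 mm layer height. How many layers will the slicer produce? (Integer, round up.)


Layers = ceil(163.4/0.156) = 1048


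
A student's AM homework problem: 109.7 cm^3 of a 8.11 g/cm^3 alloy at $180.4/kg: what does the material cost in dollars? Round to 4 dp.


Mass = 109.7*8.11/1000 = 0.889667 kg
Cost = 0.889667 * 180.4 = 160.4959 $


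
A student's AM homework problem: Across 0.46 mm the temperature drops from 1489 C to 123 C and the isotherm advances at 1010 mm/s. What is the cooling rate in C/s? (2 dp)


G = (1489-123)/0.46 = 2969.56521739 C/mm
CR = 2969.56521739 * 1010 = 2999260.87 C/s


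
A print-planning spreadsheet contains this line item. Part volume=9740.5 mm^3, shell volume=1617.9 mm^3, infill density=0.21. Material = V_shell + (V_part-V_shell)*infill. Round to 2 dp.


V_infill = (9740.5 - 1617.9) * 0.21 = 1705.75
V_total = 1617.9 + 1705.75 = 3323.65 mm^3


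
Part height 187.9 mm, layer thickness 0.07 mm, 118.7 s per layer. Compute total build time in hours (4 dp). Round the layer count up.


Layers = ceil(187.9/0.07) = 2685
t = 2685 * 118.7 / 3600 = 88.5304 hrs


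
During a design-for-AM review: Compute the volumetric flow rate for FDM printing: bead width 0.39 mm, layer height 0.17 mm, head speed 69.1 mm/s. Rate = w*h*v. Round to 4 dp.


Rate = 0.39 * 0.17 * 69.1 = 4.5813 mm^3/s


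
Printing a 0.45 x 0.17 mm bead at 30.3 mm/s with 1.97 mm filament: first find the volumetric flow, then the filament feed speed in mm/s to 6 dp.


Q = 0.45 * 0.17 * 30.3 = 2.31795 mm^3/s
A_fil = pi*(1.97/2)^2 = 3.04805173 mm^2
v_feed = 2.31795 / 3.04805173 = 0.760469 mm/s


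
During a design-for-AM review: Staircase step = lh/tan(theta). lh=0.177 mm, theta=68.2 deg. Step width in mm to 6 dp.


step = 0.177 / tan(68.2) = 0.070795 mm


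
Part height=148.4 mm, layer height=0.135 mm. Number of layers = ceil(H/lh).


Layers = ceil(148.4/0.135) = 1100


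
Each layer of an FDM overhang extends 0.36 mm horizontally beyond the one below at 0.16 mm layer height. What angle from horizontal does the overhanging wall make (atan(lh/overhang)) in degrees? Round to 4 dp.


angle = atan(0.16/0.36) = 23.9625 degrees


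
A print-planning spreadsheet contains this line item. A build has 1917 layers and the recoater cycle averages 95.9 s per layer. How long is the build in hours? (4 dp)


t = 1917 * 95.9 / 3600 = 51.0668 hrs


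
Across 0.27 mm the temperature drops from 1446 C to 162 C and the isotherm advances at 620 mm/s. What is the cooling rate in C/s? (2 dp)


G = (1446-162)/0.27 = 4755.55555556 C/mm
CR = 4755.55555556 * 620 = 2948444.44 C/s


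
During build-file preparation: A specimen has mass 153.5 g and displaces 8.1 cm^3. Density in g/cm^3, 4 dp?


rho = 153.5 / 8.1 = 18.9506 g/cm^3


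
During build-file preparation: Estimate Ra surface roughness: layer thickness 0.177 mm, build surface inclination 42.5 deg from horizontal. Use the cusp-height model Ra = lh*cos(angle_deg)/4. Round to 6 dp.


Ra = 0.177 * cos(42.5) / 4 = 0.032625 mm


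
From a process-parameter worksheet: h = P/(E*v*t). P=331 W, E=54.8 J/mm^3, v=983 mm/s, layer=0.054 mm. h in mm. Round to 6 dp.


h = 331 / (54.8*983*0.054) = 0.113789 mm


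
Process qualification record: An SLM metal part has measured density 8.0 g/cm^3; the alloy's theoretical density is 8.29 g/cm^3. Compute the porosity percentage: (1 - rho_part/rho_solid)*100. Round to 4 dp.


Porosity = (1-8.0/8.29)*100 = 3.4982 %


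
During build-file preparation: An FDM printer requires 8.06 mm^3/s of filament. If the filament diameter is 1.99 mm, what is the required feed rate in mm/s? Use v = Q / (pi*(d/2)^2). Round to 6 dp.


A = pi*(1.99/2)^2 = 3.110255
v = 8.06 / 3.110255 = 2.591427 mm/s


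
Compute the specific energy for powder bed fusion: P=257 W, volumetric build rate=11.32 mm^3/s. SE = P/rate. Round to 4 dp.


SE = 257 / 11.32 = 22.7032 J/mm^3


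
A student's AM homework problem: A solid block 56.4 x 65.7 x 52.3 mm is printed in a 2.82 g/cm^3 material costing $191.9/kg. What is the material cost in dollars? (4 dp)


V = 56.4 * 65.7 * 52.3 = 193796.604 mm^3 = 193.796604 cm^3
Mass = 193.796604 * 2.82 / 1000 = 0.54650642 kg
Cost = 0.54650642 * 191.9 = 104.8746 $


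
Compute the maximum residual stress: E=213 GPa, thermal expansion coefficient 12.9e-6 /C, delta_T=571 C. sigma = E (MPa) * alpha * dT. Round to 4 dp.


sigma = 213*1000 * 12.9e-6 * 571 = 1568.9367 MPa


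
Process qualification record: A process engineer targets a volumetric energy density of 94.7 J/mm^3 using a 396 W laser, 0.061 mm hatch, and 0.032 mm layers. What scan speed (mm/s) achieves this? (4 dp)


v = 396 / (94.7*0.061*0.032) = 2142.2265 mm/s


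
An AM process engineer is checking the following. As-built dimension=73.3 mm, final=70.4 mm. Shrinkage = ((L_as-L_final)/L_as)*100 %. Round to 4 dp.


Shrinkage = ((73.3-70.4)/73.3)*100 = 3.9563 %


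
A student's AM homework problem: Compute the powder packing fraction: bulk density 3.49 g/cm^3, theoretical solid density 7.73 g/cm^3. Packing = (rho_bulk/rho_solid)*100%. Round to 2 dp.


Packing = (3.49/7.73)*100 = 45.15 %


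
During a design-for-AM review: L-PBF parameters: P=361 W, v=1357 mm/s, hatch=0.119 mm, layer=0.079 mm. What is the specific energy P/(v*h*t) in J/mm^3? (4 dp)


Build rate = 1357 * 0.119 * 0.079 = 12.757157 mm^3/s
SE = 361 / 12.757157 = 28.2978 J/mm^3


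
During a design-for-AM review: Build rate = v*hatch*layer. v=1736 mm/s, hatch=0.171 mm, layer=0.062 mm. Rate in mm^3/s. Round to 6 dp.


Rate = 1736 * 0.171 * 0.062 = 18.405072 mm^3/s


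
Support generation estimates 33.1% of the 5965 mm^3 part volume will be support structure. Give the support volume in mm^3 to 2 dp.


V_support = 5965 * 0.331 = 1974.42 mm^3


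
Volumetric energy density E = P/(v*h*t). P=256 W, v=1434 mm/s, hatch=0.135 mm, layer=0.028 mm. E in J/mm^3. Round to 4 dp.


E = 256 / (1434*0.135*0.028) = 47.2279 J/mm^3


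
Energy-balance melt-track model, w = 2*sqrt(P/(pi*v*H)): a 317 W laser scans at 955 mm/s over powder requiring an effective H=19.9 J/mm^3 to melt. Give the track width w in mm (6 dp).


w = 2*sqrt(317/(pi*955*19.9)) = 0.145733 mm


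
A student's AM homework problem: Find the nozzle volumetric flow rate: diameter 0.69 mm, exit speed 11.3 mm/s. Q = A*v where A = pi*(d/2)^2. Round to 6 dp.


A = pi*(0.69/2)^2 = 0.37392807 mm^2
Q = 0.37392807 * 11.3 = 4.225387 mm^3/s


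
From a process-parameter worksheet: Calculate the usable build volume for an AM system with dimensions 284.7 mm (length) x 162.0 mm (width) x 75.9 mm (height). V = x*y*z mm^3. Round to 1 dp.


V = 284.7 * 162.0 * 75.9 = 3500614.3 mm^3


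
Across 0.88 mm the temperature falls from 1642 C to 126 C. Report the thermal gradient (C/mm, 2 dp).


G = (1642-126)/0.88 = 1722.73 C/mm


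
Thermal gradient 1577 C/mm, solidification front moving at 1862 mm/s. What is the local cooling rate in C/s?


CR = 1577 * 1862 = 2936374 C/s


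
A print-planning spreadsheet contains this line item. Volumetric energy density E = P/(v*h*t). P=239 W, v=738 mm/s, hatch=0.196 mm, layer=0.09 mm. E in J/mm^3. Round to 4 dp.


E = 239 / (738*0.196*0.09) = 18.3587 J/mm^3


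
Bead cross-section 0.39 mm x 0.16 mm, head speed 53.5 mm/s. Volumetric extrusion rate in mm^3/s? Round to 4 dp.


Rate = 0.39 * 0.16 * 53.5 = 3.3384 mm^3/s


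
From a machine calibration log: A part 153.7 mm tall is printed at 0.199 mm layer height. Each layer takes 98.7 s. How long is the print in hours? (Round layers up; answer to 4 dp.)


Layers = ceil(153.7/0.199) = 773
t = 773 * 98.7 / 3600 = 21.1931 hrs


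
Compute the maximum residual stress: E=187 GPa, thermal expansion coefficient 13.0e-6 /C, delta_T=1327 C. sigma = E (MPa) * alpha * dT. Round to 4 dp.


sigma = 187*1000 * 13.0e-6 * 1327 = 3225.937 MPa


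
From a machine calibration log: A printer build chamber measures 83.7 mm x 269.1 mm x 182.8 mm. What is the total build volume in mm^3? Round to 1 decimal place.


V = 83.7 * 269.1 * 182.8 = 4117326.9 mm^3


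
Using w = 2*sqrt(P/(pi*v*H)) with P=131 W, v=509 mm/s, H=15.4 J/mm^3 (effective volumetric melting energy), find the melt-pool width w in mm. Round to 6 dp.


w = 2*sqrt(131/(pi*509*15.4)) = 0.145872 mm


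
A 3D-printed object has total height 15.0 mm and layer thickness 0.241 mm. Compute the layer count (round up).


Layers = ceil(15.0/0.241) = 63


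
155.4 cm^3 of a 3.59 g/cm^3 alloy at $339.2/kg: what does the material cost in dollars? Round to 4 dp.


Mass = 155.4*3.59/1000 = 0.557886 kg
Cost = 0.557886 * 339.2 = 189.2349 $


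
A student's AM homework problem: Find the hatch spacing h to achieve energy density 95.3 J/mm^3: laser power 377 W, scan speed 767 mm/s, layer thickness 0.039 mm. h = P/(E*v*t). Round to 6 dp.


h = 377 / (95.3*767*0.039) = 0.132248 mm


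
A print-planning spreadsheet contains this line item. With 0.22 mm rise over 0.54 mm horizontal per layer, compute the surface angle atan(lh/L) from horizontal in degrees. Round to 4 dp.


angle = atan(0.22/0.54) = 22.1663 degrees


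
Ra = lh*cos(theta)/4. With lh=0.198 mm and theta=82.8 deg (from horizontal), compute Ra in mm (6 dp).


Ra = 0.198 * cos(82.8) / 4 = 0.006204 mm


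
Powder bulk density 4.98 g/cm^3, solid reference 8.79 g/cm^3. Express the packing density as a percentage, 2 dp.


Packing = (4.98/8.79)*100 = 56.66 %


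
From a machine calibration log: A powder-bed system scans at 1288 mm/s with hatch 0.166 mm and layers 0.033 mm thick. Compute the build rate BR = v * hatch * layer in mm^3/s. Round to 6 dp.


Rate = 1288 * 0.166 * 0.033 = 7.055664 mm^3/s


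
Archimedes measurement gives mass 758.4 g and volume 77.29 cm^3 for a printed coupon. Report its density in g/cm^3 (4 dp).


rho = 758.4 / 77.29 = 9.8124 g/cm^3


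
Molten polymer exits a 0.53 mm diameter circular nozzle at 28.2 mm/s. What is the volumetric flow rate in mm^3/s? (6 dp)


A = pi*(0.53/2)^2 = 0.22061834 mm^2
Q = 0.22061834 * 28.2 = 6.221437 mm^3/s


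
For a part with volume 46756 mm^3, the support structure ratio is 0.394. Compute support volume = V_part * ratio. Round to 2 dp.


V_support = 46756 * 0.394 = 18421.86 mm^3


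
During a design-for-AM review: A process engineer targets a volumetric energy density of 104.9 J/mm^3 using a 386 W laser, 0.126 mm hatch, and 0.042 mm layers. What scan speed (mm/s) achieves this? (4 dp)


v = 386 / (104.9*0.126*0.042) = 695.3316 mm/s


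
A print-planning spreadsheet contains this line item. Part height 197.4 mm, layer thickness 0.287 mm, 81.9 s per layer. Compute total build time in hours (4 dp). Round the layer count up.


Layers = ceil(197.4/0.287) = 688
t = 688 * 81.9 / 3600 = 15.652 hrs


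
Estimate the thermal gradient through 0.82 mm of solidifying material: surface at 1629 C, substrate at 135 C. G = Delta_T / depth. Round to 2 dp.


G = (1629-135)/0.82 = 1821.95 C/mm


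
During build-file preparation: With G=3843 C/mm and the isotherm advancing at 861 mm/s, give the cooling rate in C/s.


CR = 3843 * 861 = 3308823 C/s


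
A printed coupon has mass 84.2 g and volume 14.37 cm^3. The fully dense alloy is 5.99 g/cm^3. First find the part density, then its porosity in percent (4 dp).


rho_part = 84.2 / 14.37 = 5.85942937 g/cm^3
Porosity = (1 - 5.85942937/5.99)*100 = 2.1798 %


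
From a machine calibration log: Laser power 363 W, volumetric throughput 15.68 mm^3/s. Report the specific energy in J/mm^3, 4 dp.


SE = 363 / 15.68 = 23.1505 J/mm^3


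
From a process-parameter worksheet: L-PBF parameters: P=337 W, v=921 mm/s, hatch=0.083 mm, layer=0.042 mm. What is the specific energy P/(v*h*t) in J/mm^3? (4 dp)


Build rate = 921 * 0.083 * 0.042 = 3.210606 mm^3/s
SE = 337 / 3.210606 = 104.9646 J/mm^3


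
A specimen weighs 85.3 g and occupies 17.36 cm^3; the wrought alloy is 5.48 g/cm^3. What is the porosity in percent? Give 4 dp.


rho_part = 85.3 / 17.36 = 4.91359447 g/cm^3
Porosity = (1 - 4.91359447/5.48)*100 = 10.3359 %


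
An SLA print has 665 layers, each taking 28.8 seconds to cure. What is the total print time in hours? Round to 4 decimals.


t = 665 * 28.8 / 3600 = 5.32 hrs


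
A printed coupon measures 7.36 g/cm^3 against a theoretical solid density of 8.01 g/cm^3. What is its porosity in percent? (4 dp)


Porosity = (1-7.36/8.01)*100 = 8.1149 %


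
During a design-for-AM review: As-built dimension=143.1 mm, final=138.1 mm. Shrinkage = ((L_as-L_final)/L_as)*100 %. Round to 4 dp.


Shrinkage = ((143.1-138.1)/143.1)*100 = 3.4941 %


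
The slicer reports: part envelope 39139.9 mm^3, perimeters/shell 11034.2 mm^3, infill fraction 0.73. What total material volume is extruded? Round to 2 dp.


V_infill = (39139.9 - 11034.2) * 0.73 = 20517.16
V_total = 11034.2 + 20517.16 = 31551.36 mm^3


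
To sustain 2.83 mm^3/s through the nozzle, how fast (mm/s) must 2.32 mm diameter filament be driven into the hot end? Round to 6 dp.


A = pi*(2.32/2)^2 = 4.227327
v = 2.83 / 4.227327 = 0.669454 mm/s


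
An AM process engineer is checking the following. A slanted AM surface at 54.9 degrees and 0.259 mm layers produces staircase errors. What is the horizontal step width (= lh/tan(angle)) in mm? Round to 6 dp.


step = 0.259 / tan(54.9) = 0.182028 mm


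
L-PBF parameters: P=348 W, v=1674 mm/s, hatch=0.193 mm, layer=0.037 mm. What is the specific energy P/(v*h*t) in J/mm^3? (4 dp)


Build rate = 1674 * 0.193 * 0.037 = 11.954034 mm^3/s
SE = 348 / 11.954034 = 29.1115 J/mm^3


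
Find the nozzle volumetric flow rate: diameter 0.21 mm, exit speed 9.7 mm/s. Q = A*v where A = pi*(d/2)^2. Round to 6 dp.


A = pi*(0.21/2)^2 = 0.03463606 mm^2
Q = 0.03463606 * 9.7 = 0.33597 mm^3/s


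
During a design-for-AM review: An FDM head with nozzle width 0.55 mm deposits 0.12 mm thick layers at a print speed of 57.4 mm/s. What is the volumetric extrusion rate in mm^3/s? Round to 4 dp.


Rate = 0.55 * 0.12 * 57.4 = 3.7884 mm^3/s


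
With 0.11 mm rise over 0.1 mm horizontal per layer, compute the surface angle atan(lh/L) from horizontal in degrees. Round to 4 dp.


angle = atan(0.11/0.1) = 47.7263 degrees


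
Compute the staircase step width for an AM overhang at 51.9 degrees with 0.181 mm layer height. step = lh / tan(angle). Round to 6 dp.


step = 0.181 / tan(51.9) = 0.141922 mm


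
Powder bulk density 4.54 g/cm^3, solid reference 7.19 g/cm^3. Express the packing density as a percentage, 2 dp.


Packing = (4.54/7.19)*100 = 63.14 %


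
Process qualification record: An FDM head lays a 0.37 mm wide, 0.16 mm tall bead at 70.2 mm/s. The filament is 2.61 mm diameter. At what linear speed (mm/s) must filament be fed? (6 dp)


Q = 0.37 * 0.16 * 70.2 = 4.15584 mm^3/s
A_fil = pi*(2.61/2)^2 = 5.35021083 mm^2
v_feed = 4.15584 / 5.35021083 = 0.776762 mm/s


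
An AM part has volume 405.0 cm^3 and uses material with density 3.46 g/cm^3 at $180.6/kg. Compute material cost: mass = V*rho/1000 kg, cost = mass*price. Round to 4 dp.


Mass = 405.0*3.46/1000 = 1.4013 kg
Cost = 1.4013 * 180.6 = 253.0748 $


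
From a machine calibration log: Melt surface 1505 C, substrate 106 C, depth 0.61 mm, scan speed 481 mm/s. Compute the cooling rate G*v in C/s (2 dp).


G = (1505-106)/0.61 = 2293.44262295 C/mm
CR = 2293.44262295 * 481 = 1103145.9 C/s


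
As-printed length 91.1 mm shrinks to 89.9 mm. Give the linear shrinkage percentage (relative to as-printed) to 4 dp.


Shrinkage = ((91.1-89.9)/91.1)*100 = 1.3172 %


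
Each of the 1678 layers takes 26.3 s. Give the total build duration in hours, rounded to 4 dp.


t = 1678 * 26.3 / 3600 = 12.2587 hrs


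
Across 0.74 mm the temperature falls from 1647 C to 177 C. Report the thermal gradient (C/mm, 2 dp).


G = (1647-177)/0.74 = 1986.49 C/mm


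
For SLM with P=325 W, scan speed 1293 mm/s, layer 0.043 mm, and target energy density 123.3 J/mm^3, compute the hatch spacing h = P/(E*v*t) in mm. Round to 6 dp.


h = 325 / (123.3*1293*0.043) = 0.047408 mm


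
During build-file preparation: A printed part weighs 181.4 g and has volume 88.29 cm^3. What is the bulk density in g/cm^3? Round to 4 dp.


rho = 181.4 / 88.29 = 2.0546 g/cm^3


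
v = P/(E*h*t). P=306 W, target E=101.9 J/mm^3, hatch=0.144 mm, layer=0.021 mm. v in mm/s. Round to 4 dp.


v = 306 / (101.9*0.144*0.021) = 993.0371 mm/s


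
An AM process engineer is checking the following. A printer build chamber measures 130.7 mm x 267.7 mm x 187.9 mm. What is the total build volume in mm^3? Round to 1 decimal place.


V = 130.7 * 267.7 * 187.9 = 6574318.5 mm^3


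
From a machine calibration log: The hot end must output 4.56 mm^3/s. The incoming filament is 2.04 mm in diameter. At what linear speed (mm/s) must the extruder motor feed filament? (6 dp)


A = pi*(2.04/2)^2 = 3.268513
v = 4.56 / 3.268513 = 1.39513 mm/s


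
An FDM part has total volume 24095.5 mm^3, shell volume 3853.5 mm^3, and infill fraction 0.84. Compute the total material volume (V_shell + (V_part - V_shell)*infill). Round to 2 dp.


V_infill = (24095.5 - 3853.5) * 0.84 = 17003.28
V_total = 3853.5 + 17003.28 = 20856.78 mm^3


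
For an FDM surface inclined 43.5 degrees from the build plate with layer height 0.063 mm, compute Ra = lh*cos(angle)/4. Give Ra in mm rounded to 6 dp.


Ra = 0.063 * cos(43.5) / 4 = 0.011425 mm


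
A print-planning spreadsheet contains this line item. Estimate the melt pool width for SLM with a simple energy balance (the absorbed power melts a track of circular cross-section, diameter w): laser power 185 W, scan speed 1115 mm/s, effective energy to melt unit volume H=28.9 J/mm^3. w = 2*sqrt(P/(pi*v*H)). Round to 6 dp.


w = 2*sqrt(185/(pi*1115*28.9)) = 0.085498 mm


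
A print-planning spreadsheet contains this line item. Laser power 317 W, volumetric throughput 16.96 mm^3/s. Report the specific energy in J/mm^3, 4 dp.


SE = 317 / 16.96 = 18.691 J/mm^3


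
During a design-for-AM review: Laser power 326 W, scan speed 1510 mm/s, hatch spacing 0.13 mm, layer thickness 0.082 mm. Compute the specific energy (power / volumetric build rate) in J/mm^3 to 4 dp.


Build rate = 1510 * 0.13 * 0.082 = 16.0966 mm^3/s
SE = 326 / 16.0966 = 20.2527 J/mm^3


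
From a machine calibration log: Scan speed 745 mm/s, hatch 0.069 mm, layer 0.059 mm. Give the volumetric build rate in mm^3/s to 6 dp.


Rate = 745 * 0.069 * 0.059 = 3.032895 mm^3/s


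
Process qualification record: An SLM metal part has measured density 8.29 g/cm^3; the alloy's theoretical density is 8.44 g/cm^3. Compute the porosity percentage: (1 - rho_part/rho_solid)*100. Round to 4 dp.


Porosity = (1-8.29/8.44)*100 = 1.7773 %


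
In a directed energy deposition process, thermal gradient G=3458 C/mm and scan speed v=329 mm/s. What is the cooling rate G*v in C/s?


CR = 3458 * 329 = 1137682 C/s


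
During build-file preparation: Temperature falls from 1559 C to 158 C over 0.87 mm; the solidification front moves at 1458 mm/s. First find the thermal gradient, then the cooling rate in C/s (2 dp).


G = (1559-158)/0.87 = 1610.34482759 C/mm
CR = 1610.34482759 * 1458 = 2347882.76 C/s


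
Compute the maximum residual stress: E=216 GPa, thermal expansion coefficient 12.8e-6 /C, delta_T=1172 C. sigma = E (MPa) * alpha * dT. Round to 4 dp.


sigma = 216*1000 * 12.8e-6 * 1172 = 3240.3456 MPa


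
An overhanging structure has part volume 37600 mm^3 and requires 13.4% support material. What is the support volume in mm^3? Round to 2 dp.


V_support = 37600 * 0.134 = 5038.4 mm^3


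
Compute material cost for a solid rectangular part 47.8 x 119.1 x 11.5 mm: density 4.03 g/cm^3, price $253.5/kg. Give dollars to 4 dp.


V = 47.8 * 119.1 * 11.5 = 65469.27 mm^3 = 65.46927 cm^3
Mass = 65.46927 * 4.03 / 1000 = 0.26384116 kg
Cost = 0.26384116 * 253.5 = 66.8837 $


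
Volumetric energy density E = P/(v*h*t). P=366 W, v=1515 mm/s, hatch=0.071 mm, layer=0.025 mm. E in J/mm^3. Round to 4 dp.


E = 366 / (1515*0.071*0.025) = 136.1038 J/mm^3


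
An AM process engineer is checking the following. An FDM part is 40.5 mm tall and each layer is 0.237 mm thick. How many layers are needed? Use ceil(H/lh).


Layers = ceil(40.5/0.237) = 171


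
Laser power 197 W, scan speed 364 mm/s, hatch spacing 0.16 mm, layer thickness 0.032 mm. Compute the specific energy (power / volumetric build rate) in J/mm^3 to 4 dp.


Build rate = 364 * 0.16 * 0.032 = 1.86368 mm^3/s
SE = 197 / 1.86368 = 105.7048 J/mm^3


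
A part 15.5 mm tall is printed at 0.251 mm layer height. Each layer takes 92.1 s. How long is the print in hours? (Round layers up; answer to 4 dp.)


Layers = ceil(15.5/0.251) = 62
t = 62 * 92.1 / 3600 = 1.5862 hrs


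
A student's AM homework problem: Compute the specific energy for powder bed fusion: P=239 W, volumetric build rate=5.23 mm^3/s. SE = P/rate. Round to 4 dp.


SE = 239 / 5.23 = 45.6979 J/mm^3


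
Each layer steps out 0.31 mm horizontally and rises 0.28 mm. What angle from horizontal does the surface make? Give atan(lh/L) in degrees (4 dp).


angle = atan(0.28/0.31) = 42.0892 degrees


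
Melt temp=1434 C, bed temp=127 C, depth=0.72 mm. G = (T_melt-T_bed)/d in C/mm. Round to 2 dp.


G = (1434-127)/0.72 = 1815.28 C/mm


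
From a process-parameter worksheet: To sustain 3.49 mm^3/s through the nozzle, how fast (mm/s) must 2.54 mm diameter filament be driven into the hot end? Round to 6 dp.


A = pi*(2.54/2)^2 = 5.067075
v = 3.49 / 5.067075 = 0.68876 mm/s


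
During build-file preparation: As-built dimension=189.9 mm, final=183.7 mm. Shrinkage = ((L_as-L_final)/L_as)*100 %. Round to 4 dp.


Shrinkage = ((189.9-183.7)/189.9)*100 = 3.2649 %


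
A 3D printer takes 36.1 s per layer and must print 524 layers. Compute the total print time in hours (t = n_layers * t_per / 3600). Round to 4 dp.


t = 524 * 36.1 / 3600 = 5.2546 hrs


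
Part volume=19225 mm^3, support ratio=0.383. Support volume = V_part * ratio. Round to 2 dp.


V_support = 19225 * 0.383 = 7363.18 mm^3


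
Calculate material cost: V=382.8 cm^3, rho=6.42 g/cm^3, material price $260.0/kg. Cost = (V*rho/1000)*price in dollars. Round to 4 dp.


Mass = 382.8*6.42/1000 = 2.457576 kg
Cost = 2.457576 * 260.0 = 638.9698 $


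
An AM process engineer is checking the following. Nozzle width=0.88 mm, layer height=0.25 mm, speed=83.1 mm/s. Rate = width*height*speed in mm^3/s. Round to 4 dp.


Rate = 0.88 * 0.25 * 83.1 = 18.282 mm^3/s


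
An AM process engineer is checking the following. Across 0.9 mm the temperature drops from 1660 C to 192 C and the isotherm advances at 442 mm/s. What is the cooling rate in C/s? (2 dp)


G = (1660-192)/0.9 = 1631.11111111 C/mm
CR = 1631.11111111 * 442 = 720951.11 C/s


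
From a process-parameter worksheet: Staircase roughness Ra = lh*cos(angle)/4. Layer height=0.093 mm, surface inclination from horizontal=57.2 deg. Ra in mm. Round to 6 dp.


Ra = 0.093 * cos(57.2) / 4 = 0.012595 mm


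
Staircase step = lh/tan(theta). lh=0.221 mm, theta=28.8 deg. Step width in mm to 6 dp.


step = 0.221 / tan(28.8) = 0.401998 mm


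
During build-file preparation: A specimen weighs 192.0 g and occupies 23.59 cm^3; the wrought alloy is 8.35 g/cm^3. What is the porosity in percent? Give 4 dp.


rho_part = 192.0 / 23.59 = 8.13904197 g/cm^3
Porosity = (1 - 8.13904197/8.35)*100 = 2.5264 %


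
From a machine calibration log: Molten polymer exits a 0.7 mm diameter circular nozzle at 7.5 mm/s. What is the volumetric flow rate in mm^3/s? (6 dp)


A = pi*(0.7/2)^2 = 0.3848451 mm^2
Q = 0.3848451 * 7.5 = 2.886338 mm^3/s


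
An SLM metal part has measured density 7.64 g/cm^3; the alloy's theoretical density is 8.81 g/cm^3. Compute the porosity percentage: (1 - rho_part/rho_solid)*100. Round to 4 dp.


Porosity = (1-7.64/8.81)*100 = 13.2804 %


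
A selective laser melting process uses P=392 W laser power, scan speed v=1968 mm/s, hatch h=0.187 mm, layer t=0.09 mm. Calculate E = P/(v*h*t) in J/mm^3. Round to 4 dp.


E = 392 / (1968*0.187*0.09) = 11.8352 J/mm^3


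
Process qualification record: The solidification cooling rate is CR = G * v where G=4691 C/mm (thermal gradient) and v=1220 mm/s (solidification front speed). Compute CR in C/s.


CR = 4691 * 1220 = 5723020 C/s


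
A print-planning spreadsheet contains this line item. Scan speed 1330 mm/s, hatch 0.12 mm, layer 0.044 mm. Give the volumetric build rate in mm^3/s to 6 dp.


Rate = 1330 * 0.12 * 0.044 = 7.0224 mm^3/s


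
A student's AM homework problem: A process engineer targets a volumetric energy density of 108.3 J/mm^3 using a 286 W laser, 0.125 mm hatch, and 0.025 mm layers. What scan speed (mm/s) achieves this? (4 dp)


v = 286 / (108.3*0.125*0.025) = 845.06 mm/s


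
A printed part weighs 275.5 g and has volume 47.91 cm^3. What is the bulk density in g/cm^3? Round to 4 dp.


rho = 275.5 / 47.91 = 5.7504 g/cm^3


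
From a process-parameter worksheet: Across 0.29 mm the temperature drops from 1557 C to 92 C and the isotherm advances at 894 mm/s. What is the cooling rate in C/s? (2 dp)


G = (1557-92)/0.29 = 5051.72413793 C/mm
CR = 5051.72413793 * 894 = 4516241.38 C/s


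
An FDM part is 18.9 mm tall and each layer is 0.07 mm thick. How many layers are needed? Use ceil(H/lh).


Layers = ceil(18.9/0.07) = 270


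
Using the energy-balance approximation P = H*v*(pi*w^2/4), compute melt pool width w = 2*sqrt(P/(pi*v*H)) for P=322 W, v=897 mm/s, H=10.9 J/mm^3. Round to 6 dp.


w = 2*sqrt(322/(pi*897*10.9)) = 0.204773 mm


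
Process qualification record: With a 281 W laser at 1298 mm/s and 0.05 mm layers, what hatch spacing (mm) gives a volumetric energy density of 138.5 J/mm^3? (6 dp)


h = 281 / (138.5*1298*0.05) = 0.031262 mm


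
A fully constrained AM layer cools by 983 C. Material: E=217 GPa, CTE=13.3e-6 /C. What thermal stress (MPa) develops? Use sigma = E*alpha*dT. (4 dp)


sigma = 217*1000 * 13.3e-6 * 983 = 2837.0363 MPa


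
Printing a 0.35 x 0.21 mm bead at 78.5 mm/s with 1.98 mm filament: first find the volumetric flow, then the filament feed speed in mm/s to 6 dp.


Q = 0.35 * 0.21 * 78.5 = 5.76975 mm^3/s
A_fil = pi*(1.98/2)^2 = 3.07907496 mm^2
v_feed = 5.76975 / 3.07907496 = 1.873858 mm/s


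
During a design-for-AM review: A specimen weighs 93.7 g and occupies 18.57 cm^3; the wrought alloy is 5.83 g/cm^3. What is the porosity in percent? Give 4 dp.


rho_part = 93.7 / 18.57 = 5.04577275 g/cm^3
Porosity = (1 - 5.04577275/5.83)*100 = 13.4516 %


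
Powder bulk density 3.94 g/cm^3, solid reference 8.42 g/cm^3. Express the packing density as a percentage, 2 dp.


Packing = (3.94/8.42)*100 = 46.79 %


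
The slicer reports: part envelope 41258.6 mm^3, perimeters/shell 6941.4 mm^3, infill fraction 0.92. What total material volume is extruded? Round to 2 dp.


V_infill = (41258.6 - 6941.4) * 0.92 = 31571.82
V_total = 6941.4 + 31571.82 = 38513.22 mm^3


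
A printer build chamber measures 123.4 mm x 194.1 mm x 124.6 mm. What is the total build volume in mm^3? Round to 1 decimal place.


V = 123.4 * 194.1 * 124.6 = 2984411.7 mm^3


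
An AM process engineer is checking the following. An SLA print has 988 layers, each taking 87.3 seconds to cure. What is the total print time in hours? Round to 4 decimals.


t = 988 * 87.3 / 3600 = 23.959 hrs


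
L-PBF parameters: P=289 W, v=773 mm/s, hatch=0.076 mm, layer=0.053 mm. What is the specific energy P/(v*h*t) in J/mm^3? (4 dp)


Build rate = 773 * 0.076 * 0.053 = 3.113644 mm^3/s
SE = 289 / 3.113644 = 92.8173 J/mm^3


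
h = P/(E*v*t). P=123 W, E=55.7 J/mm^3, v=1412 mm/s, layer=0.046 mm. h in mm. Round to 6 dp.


h = 123 / (55.7*1412*0.046) = 0.033998 mm


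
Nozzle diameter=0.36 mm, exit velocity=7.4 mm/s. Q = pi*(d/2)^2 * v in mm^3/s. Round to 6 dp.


A = pi*(0.36/2)^2 = 0.1017876 mm^2
Q = 0.1017876 * 7.4 = 0.753228 mm^3/s


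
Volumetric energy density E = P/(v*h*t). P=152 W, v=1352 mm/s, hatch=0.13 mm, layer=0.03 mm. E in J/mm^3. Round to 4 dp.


E = 152 / (1352*0.13*0.03) = 28.8272 J/mm^3


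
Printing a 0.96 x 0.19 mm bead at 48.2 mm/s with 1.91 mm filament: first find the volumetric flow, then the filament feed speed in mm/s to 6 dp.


Q = 0.96 * 0.19 * 48.2 = 8.79168 mm^3/s
A_fil = pi*(1.91/2)^2 = 2.86521104 mm^2
v_feed = 8.79168 / 2.86521104 = 3.068423 mm/s


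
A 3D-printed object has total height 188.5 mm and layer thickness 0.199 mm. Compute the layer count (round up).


Layers = ceil(188.5/0.199) = 948


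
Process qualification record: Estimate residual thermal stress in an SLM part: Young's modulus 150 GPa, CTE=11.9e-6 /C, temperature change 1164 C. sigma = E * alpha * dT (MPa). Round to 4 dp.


sigma = 150*1000 * 11.9e-6 * 1164 = 2077.74 MPa


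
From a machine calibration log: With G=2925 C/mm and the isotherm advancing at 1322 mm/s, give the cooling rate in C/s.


CR = 2925 * 1322 = 3866850 C/s


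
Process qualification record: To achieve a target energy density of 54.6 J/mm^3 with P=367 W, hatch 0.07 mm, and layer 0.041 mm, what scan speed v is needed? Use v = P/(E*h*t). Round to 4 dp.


v = 367 / (54.6*0.07*0.041) = 2342.025 mm/s


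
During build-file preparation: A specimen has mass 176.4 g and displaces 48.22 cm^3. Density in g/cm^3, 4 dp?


rho = 176.4 / 48.22 = 3.6582 g/cm^3


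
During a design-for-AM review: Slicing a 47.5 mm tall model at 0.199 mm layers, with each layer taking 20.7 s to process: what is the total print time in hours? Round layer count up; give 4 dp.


Layers = ceil(47.5/0.199) = 239
t = 239 * 20.7 / 3600 = 1.3743 hrs


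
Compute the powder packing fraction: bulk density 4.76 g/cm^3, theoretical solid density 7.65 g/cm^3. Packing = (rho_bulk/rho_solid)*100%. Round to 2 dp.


Packing = (4.76/7.65)*100 = 62.22 %


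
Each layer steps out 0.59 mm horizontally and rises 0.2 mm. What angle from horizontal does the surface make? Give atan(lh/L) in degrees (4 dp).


angle = atan(0.2/0.59) = 18.7258 degrees


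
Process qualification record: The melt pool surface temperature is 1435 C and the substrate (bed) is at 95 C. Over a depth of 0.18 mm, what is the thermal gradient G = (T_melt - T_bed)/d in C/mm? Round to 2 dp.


G = (1435-95)/0.18 = 7444.44 C/mm


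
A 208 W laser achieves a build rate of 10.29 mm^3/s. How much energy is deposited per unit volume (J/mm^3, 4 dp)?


SE = 208 / 10.29 = 20.2138 J/mm^3


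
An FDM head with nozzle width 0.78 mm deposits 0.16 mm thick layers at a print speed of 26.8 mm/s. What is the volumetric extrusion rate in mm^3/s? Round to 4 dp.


Rate = 0.78 * 0.16 * 26.8 = 3.3446 mm^3/s


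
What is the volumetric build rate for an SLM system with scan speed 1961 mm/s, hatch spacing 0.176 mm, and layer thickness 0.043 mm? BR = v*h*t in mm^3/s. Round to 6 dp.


Rate = 1961 * 0.176 * 0.043 = 14.840848 mm^3/s


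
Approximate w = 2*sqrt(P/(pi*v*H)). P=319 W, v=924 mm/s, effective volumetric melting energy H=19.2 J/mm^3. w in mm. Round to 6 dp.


w = 2*sqrt(319/(pi*924*19.2)) = 0.151309 mm


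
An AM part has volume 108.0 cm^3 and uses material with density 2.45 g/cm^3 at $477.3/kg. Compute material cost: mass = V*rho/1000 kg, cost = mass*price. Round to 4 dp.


Mass = 108.0*2.45/1000 = 0.2646 kg
Cost = 0.2646 * 477.3 = 126.2936 $


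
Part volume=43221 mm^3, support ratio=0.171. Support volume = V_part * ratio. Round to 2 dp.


V_support = 43221 * 0.171 = 7390.79 mm^3


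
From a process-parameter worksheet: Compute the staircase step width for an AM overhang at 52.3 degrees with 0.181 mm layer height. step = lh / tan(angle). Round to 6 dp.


step = 0.181 / tan(52.3) = 0.139893 mm


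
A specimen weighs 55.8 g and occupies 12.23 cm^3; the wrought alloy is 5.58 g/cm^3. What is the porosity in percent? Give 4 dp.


rho_part = 55.8 / 12.23 = 4.5625511 g/cm^3
Porosity = (1 - 4.5625511/5.58)*100 = 18.2339 %


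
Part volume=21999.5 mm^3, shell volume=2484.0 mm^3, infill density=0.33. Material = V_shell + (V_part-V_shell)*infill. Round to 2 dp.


V_infill = (21999.5 - 2484.0) * 0.33 = 6440.12
V_total = 2484.0 + 6440.12 = 8924.12 mm^3
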